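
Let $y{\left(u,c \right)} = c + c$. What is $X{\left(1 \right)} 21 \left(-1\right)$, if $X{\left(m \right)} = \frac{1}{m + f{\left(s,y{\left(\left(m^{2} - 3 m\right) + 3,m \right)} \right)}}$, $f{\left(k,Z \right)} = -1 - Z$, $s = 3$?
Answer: $\frac{21}{2} \approx 10.5$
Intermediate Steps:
$y{\left(u,c \right)} = 2 c$
$X{\left(m \right)} = \frac{1}{-1 - m}$ ($X{\left(m \right)} = \frac{1}{m - \left(1 + 2 m\right)} = \frac{1}{-1 - m}$)
$X{\left(1 \right)} 21 \left(-1\right) = - \frac{1}{1 + 1} \cdot 21 \left(-1\right) = - \frac{1}{2} \left(-21\right) = \left(-1\right) \frac{1}{2} \left(-21\right) = \left(- \frac{1}{2}\right) \left(-21\right) = \frac{21}{2}$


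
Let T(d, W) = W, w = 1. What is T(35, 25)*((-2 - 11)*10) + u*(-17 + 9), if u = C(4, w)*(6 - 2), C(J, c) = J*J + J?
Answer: -3890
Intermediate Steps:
C(J, c) = J + J² (C(J, c) = J² + J = J + J²)
u = 80 (u = (4*(1 + 4))*(6 - 2) = (4*5)*4 = 20*4 = 80)
T(35, 25)*((-2 - 11)*10) + u*(-17 + 9) = 25*((-2 - 11)*10) + 80*(-17 + 9) = 25*(-13*10) + 80*(-8) = 25*(-130) - 640 = -3250 - 640 = -3890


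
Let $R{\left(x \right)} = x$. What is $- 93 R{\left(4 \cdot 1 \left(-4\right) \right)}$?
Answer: $1488$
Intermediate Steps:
$- 93 R{\left(4 \cdot 1 \left(-4\right) \right)} = - 93 \cdot 4 \cdot 1 \left(-4\right) = - 93 \cdot 4 \left(-4\right) = \left(-93\right) \left(-16\right) = 1488$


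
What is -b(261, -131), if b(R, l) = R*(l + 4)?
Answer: 33147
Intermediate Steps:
b(R, l) = R*(4 + l)
-b(261, -131) = -261*(4 - 131) = -261*(-127) = -1*(-33147) = 33147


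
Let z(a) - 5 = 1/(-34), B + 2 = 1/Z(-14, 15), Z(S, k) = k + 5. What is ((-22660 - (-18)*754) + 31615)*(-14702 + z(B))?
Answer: -11256719373/34 ≈ -3.3108e+8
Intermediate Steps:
Z(S, k) = 5 + k
B = -39/20 (B = -2 + 1/(5 + 15) = -2 + 1/20 = -39/20 ≈ -1.9500)
z(a) = 169/34 (z(a) = 5 + 1/(-34) = 5 - 1/34 = 169/34)
((-22660 - (-18)*754) + 31615)*(-14702 + z(B)) = ((-22660 - (-18)*754) + 31615)*(-14702 + 169/34) = ((-22660 - 1*(-13572)) + 31615)*(-499699/34) = ((-22660 + 13572) + 31615)*(-499699/34) = (-9088 + 31615)*(-499699/34) = 22527*(-499699/34) = -11256719373/34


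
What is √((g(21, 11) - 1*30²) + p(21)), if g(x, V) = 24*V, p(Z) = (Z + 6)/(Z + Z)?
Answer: I*√124530/14 ≈ 25.206*I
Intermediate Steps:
p(Z) = (6 + Z)/(2*Z) (p(Z) = (6 + Z)/((2*Z)) = (6 + Z)*(1/(2*Z)) = (6 + Z)/(2*Z))
√((g(21, 11) - 1*30²) + p(21)) = √((24*11 - 1*30²) + (½)*(6 + 21)/21) = √((264 - 1*900) + (½)*(1/21)*27) = √((264 - 900) + 9/14) = √(-636 + 9/14) = √(-8895/14) = I*√124530/14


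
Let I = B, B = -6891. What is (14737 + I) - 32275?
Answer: -24429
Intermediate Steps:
I = -6891
(14737 + I) - 32275 = (14737 - 6891) - 32275 = 7846 - 32275 = -24429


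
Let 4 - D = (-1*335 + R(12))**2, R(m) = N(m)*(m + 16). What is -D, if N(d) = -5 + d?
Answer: 19317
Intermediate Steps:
R(m) = (-5 + m)*(16 + m) (R(m) = (-5 + m)*(m + 16) = (-5 + m)*(16 + m))
D = -19317 (D = 4 - (-1*335 + (-5 + 12)*(16 + 12))**2 = 4 - (-335 + 7*28)**2 = 4 - (-335 + 196)**2 = 4 - 1*(-139)**2 = 4 - 1*19321 = 4 - 19321 = -19317)
-D = -1*(-19317) = 19317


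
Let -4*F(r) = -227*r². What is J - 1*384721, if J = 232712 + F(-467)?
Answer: 48898167/4 ≈ 1.2225e+7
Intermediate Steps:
F(r) = 227*r²/4 (F(r) = -(-227)*r²/4 = 227*r²/4)
J = 50437051/4 (J = 232712 + (227/4)*(-467)² = 232712 + (227/4)*218089 = 232712 + 49506203/4 = 50437051/4 ≈ 1.2609e+7)
J - 1*384721 = 50437051/4 - 1*384721 = 50437051/4 - 384721 = 48898167/4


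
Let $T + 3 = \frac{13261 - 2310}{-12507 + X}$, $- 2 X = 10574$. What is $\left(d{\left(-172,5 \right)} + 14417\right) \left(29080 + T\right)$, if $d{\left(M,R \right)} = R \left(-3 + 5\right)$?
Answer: $\frac{1066330870407}{2542} \approx 4.1949 \cdot 10^{8}$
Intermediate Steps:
$X = -5287$ ($X = \left(- \frac{1}{2}\right) 10574 = -5287$)
$T = - \frac{64333}{17794}$ ($T = -3 + \frac{13261 - 2310}{-12507 - 5287} = -3 + \frac{10951}{-17794} = -3 + 10951 \left(- \frac{1}{17794}\right) = -3 - \frac{10951}{17794} = - \frac{64333}{17794} \approx -3.6154$)
$d{\left(M,R \right)} = 2 R$ ($d{\left(M,R \right)} = R 2 = 2 R$)
$\left(d{\left(-172,5 \right)} + 14417\right) \left(29080 + T\right) = \left(2 \cdot 5 + 14417\right) \left(29080 - \frac{64333}{17794}\right) = \left(10 + 14417\right) \frac{517385187}{17794} = 14427 \cdot \frac{517385187}{17794} = \frac{1066330870407}{2542}$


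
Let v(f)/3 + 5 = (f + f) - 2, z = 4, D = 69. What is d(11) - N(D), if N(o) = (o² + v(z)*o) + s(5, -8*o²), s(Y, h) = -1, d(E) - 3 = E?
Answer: -4953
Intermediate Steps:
d(E) = 3 + E
v(f) = -21 + 6*f (v(f) = -15 + 3*((f + f) - 2) = -15 + 3*(2*f - 2) = -15 + 3*(-2 + 2*f) = -15 + (-6 + 6*f) = -21 + 6*f)
N(o) = -1 + o² + 3*o (N(o) = (o² + (-21 + 6*4)*o) - 1 = (o² + (-21 + 24)*o) - 1 = (o² + 3*o) - 1 = -1 + o² + 3*o)
d(11) - N(D) = (3 + 11) - (-1 + 69² + 3*69) = 14 - (-1 + 4761 + 207) = 14 - 1*4967 = 14 - 4967 = -4953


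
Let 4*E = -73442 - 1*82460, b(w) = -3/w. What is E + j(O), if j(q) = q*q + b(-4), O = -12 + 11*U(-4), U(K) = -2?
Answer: -151275/4 ≈ -37819.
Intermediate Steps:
O = -34 (O = -12 + 11*(-2) = -12 - 22 = -34)
j(q) = 3/4 + q**2 (j(q) = q*q - 3/(-4) = q**2 - 3*(-1/4) = q**2 + 3/4 = 3/4 + q**2)
E = -77951/2 (E = (-73442 - 1*82460)/4 = (-73442 - 82460)/4 = (1/4)*(-155902) = -77951/2 ≈ -38976.)
E + j(O) = -77951/2 + (3/4 + (-34)**2) = -77951/2 + (3/4 + 1156) = -77951/2 + 4627/4 = -151275/4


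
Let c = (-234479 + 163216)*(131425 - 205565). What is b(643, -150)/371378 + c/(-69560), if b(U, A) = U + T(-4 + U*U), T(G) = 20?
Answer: -24526911199696/322913171 ≈ -75955.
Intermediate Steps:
c = 5283438820 (c = -71263*(-74140) = 5283438820)
b(U, A) = 20 + U (b(U, A) = U + 20 = 20 + U)
b(643, -150)/371378 + c/(-69560) = (20 + 643)/371378 + 5283438820/(-69560) = 663*(1/371378) + 5283438820*(-1/69560) = 663/371378 - 264171941/3478 = -24526911199696/322913171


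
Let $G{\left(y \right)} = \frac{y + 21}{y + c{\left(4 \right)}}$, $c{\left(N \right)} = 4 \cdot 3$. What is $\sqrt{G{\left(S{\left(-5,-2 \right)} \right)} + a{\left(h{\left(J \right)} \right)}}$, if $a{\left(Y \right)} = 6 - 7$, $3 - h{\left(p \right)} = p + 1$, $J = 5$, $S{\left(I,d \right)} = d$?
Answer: $\frac{3 \sqrt{10}}{10} \approx 0.94868$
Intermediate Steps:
$c{\left(N \right)} = 12$
$h{\left(p \right)} = 2 - p$ ($h{\left(p \right)} = 3 - \left(p + 1\right) = 3 - \left(1 + p\right) = 2 - p$)
$G{\left(y \right)} = \frac{21 + y}{12 + y}$ ($G{\left(y \right)} = \frac{y + 21}{y + 12} = \frac{21 + y}{12 + y}$)
$a{\left(Y \right)} = -1$
$\sqrt{G{\left(S{\left(-5,-2 \right)} \right)} + a{\left(h{\left(J \right)} \right)}} = \sqrt{\frac{21 - 2}{12 - 2} - 1} = \sqrt{\frac{1}{10} \cdot 19 - 1} = \sqrt{\frac{19}{10} - 1} = \sqrt{\frac{9}{10}} = \frac{3 \sqrt{10}}{10}$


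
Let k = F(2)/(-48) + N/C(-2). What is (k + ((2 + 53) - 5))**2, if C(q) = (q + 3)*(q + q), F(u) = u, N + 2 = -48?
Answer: 2247001/576 ≈ 3901.0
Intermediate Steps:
N = -50 (N = -2 - 48 = -50)
C(q) = 2*q*(3 + q) (C(q) = (3 + q)*(2*q) = 2*q*(3 + q))
k = 299/24 (k = 2/(-48) - 50*(-1/(4*(3 - 2))) = 2*(-1/48) - 50/(2*(-2)*1) = -1/24 - 50/(-4) = -1/24 - 50*(-1/4) = -1/24 + 25/2 = 299/24 ≈ 12.458)
(k + ((2 + 53) - 5))**2 = (299/24 + ((2 + 53) - 5))**2 = (299/24 + (55 - 5))**2 = (299/24 + 50)**2 = (1499/24)**2 = 2247001/576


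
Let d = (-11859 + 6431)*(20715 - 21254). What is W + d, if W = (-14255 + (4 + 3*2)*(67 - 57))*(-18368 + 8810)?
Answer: 138219182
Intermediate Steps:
d = 2925692 (d = -5428*(-539) = 2925692)
W = 135293490 (W = (-14255 + (4 + 6)*10)*(-9558) = (-14255 + 10*10)*(-9558) = (-14255 + 100)*(-9558) = -14155*(-9558) = 135293490)
W + d = 135293490 + 2925692 = 138219182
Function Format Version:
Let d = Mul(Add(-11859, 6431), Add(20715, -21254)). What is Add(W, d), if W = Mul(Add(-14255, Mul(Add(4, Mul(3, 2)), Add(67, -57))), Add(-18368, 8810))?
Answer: 138219182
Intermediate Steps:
d = 2925692 (d = Mul(-5428, -539) = 2925692)
W = 135293490 (W = Mul(Add(-14255, Mul(Add(4, 6), 10)), -9558) = Mul(Add(-14255, Mul(10, 10)), -9558) = Mul(Add(-14255, 100), -9558) = Mul(-14155, -9558) = 135293490)
Add(W, d) = Add(135293490, 2925692) = 138219182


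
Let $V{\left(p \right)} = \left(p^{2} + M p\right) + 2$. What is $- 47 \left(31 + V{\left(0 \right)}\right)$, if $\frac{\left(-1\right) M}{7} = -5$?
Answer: $-1551$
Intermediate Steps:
$M = 35$ ($M = \left(-7\right) \left(-5\right) = 35$)
$V{\left(p \right)} = 2 + p^{2} + 35 p$ ($V{\left(p \right)} = \left(p^{2} + 35 p\right) + 2 = 2 + p^{2} + 35 p$)
$- 47 \left(31 + V{\left(0 \right)}\right) = - 47 \left(31 + \left(2 + 0^{2} + 35 \cdot 0\right)\right) = - 47 \left(31 + \left(2 + 0 + 0\right)\right) = - 47 \left(31 + 2\right) = \left(-47\right) 33 = -1551$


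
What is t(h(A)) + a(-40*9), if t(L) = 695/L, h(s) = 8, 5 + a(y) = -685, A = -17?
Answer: -4825/8 ≈ -603.13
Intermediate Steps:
a(y) = -690 (a(y) = -5 - 685 = -690)
t(h(A)) + a(-40*9) = 695/8 - 690 = -4825/8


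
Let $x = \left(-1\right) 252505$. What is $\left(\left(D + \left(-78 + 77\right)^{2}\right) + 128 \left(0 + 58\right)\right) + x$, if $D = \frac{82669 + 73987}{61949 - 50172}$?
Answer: $- \frac{2886150504}{11777} \approx -2.4507 \cdot 10^{5}$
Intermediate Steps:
$D = \frac{156656}{11777} \approx 13.302$
$x = -252505$
$\left(\left(D + \left(-78 + 77\right)^{2}\right) + 128 \left(0 + 58\right)\right) + x = \left(\left(\frac{156656}{11777} + \left(-78 + 77\right)^{2}\right) + 128 \left(0 + 58\right)\right) - 252505 = \left(\left(\frac{156656}{11777} + \left(-1\right)^{2}\right) + 128 \cdot 58\right) - 252505 = \left(\left(\frac{156656}{11777} + 1\right) + 7424\right) - 252505 = \left(\frac{168433}{11777} + 7424\right) - 252505 = \frac{87600881}{11777} - 252505 = - \frac{2886150504}{11777}$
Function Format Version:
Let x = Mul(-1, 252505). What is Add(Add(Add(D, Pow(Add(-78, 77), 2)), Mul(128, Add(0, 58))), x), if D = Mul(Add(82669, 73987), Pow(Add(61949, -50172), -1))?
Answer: Rational(-2886150504, 11777) ≈ -2.4507e+5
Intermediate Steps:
D = Rational(156656, 11777) (D = Mul(156656, Pow(11777, -1)) = Mul(156656, Rational(1, 11777)) = Rational(156656, 11777) ≈ 13.302)
x = -252505
Add(Add(Add(D, Pow(Add(-78, 77), 2)), Mul(128, Add(0, 58))), x) = Add(Add(Add(Rational(156656, 11777), Pow(Add(-78, 77), 2)), Mul(128, Add(0, 58))), -252505) = Add(Add(Add(Rational(156656, 11777), Pow(-1, 2)), Mul(128, 58)), -252505) = Add(Add(Add(Rational(156656, 11777), 1), 7424), -252505) = Add(Add(Rational(168433, 11777), 7424), -252505) = Add(Rational(87600881, 11777), -252505) = Rational(-2886150504, 11777)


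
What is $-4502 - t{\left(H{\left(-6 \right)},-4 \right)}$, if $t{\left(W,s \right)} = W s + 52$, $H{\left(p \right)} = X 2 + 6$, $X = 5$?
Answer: $-4490$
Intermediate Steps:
$H{\left(p \right)} = 16$ ($H{\left(p \right)} = 5 \cdot 2 + 6 = 10 + 6 = 16$)
$t{\left(W,s \right)} = 52 + W s$
$-4502 - t{\left(H{\left(-6 \right)},-4 \right)} = -4502 - \left(52 + 16 \left(-4\right)\right) = -4502 - \left(52 - 64\right) = -4502 - -12 = -4502 + 12 = -4490$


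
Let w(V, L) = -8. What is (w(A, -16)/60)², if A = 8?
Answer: 4/225 ≈ 0.017778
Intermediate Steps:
(w(A, -16)/60)² = (-8/60)² = (-8*1/60)² = (-2/15)² = 4/225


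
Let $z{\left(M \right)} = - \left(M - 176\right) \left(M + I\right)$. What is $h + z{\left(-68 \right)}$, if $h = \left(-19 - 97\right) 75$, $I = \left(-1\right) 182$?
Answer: $-69700$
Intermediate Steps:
$I = -182$
$h = -8700$ ($h = \left(-116\right) 75 = -8700$)
$z{\left(M \right)} = - \left(-182 + M\right) \left(-176 + M\right)$ ($z{\left(M \right)} = - \left(M - 176\right) \left(M - 182\right) = - \left(-176 + M\right) \left(-182 + M\right) = - \left(-182 + M\right) \left(-176 + M\right)$)
$h + z{\left(-68 \right)} = -8700 - 61000 = -69700$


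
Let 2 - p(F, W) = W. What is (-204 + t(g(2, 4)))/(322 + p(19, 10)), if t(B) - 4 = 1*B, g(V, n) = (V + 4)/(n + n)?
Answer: -797/1256 ≈ -0.63455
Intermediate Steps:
g(V, n) = (4 + V)/(2*n) (g(V, n) = (4 + V)/((2*n)) = (4 + V)*(1/(2*n)) = (4 + V)/(2*n))
t(B) = 4 + B (t(B) = 4 + 1*B = 4 + B)
p(F, W) = 2 - W
(-204 + t(g(2, 4)))/(322 + p(19, 10)) = (-204 + (4 + (1/2)*(4 + 2)/4))/(322 + (2 - 1*10)) = (-204 + (4 + (1/2)*(1/4)*6))/(322 + (2 - 10)) = (-204 + (4 + 3/4))/(322 - 8) = (-204 + 19/4)/314 = (1/314)*(-797/4) = -797/1256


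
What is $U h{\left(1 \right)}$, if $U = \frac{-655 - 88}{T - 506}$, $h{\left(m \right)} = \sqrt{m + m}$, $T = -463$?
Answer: $\frac{743 \sqrt{2}}{969} \approx 1.0844$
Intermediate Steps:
$h{\left(m \right)} = \sqrt{2} \sqrt{m}$ ($h{\left(m \right)} = \sqrt{2 m} = \sqrt{2} \sqrt{m}$)
$U = \frac{743}{969}$ ($U = \frac{-655 - 88}{-463 - 506} = - \frac{743}{-969} = \left(-743\right) \left(- \frac{1}{969}\right) = \frac{743}{969} \approx 0.76677$)
$U h{\left(1 \right)} = \frac{743 \sqrt{2} \sqrt{1}}{969} = \frac{743 \sqrt{2} \cdot 1}{969} = \frac{743 \sqrt{2}}{969}$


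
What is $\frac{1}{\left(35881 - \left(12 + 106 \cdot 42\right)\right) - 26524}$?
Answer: $\frac{1}{4893} \approx 0.00020437$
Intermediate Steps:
$\frac{1}{\left(35881 - \left(12 + 106 \cdot 42\right)\right) - 26524} = \frac{1}{\left(35881 - \left(12 + 4452\right)\right) - 26524} = \frac{1}{\left(35881 - 4464\right) - 26524} = \frac{1}{31417 - 26524} = \frac{1}{4893}$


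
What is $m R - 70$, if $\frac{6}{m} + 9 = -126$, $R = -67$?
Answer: $- \frac{3016}{45} \approx -67.022$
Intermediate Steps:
$m = - \frac{2}{45}$ ($m = \frac{6}{-9 - 126} = \frac{6}{-135} = 6 \left(- \frac{1}{135}\right) = - \frac{2}{45} \approx -0.044444$)
$m R - 70 = \left(- \frac{2}{45}\right) \left(-67\right) - 70 = \frac{134}{45} - 70 = - \frac{3016}{45}$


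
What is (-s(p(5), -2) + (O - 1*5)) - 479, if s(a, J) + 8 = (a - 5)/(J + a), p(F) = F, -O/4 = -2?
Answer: -468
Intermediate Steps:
O = 8 (O = -4*(-2) = 8)
s(a, J) = -8 + (-5 + a)/(J + a) (s(a, J) = -8 + (a - 5)/(J + a) = -8 + (-5 + a)/(J + a))
(-s(p(5), -2) + (O - 1*5)) - 479 = (-(-5 - 8*(-2) - 7*5)/(-2 + 5) + (8 - 1*5)) - 479 = (-(-5 + 16 - 35)/3 + (8 - 5)) - 479 = (-(-24)/3 + 3) - 479 = (-1*(-8) + 3) - 479 = (8 + 3) - 479 = 11 - 479 = -468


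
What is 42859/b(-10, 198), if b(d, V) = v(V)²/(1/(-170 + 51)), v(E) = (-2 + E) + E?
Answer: -42859/18473084 ≈ -0.0023201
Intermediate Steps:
v(E) = -2 + 2*E
b(d, V) = -119*(-2 + 2*V)² (b(d, V) = (-2 + 2*V)²/(1/(-170 + 51)) = (-2 + 2*V)²/(1/(-119)) = (-2 + 2*V)²/(-1/119) = (-2 + 2*V)²*(-119) = -119*(-2 + 2*V)²)
42859/b(-10, 198) = 42859/((-476*(-1 + 198)²)) = 42859/((-476*197²)) = 42859/((-476*38809)) = 42859/(-18473084) = 42859*(-1/18473084) = -42859/18473084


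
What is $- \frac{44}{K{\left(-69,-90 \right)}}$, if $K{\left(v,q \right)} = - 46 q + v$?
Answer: $- \frac{44}{4071} \approx -0.010808$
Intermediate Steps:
$K{\left(v,q \right)} = v - 46 q$
$- \frac{44}{K{\left(-69,-90 \right)}} = - \frac{44}{-69 - -4140} = - \frac{44}{-69 + 4140} = - \frac{44}{4071}$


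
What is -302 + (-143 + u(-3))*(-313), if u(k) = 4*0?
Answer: 44457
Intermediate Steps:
u(k) = 0
-302 + (-143 + u(-3))*(-313) = -302 + (-143 + 0)*(-313) = -302 - 143*(-313) = -302 + 44759 = 44457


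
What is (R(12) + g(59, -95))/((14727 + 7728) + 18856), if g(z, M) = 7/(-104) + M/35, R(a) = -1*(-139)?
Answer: 99167/30074408 ≈ 0.0032974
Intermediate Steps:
R(a) = 139
g(z, M) = -7/104 + M/35 (g(z, M) = 7*(-1/104) + M*(1/35) = -7/104 + M/35)
(R(12) + g(59, -95))/((14727 + 7728) + 18856) = (139 + (-7/104 + (1/35)*(-95)))/((14727 + 7728) + 18856) = (139 + (-7/104 - 19/7))/(22455 + 18856) = (139 - 2025/728)/41311 = (99167/728)*(1/41311) = 99167/30074408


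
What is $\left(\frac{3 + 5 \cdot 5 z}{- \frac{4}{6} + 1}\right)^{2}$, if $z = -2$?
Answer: $19881$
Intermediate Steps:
$\left(\frac{3 + 5 \cdot 5 z}{- \frac{4}{6} + 1}\right)^{2} = \left(\frac{3 + 5 \cdot 5 \left(-2\right)}{- \frac{4}{6} + 1}\right)^{2} = \left(\frac{3 + 25 \left(-2\right)}{\left(-4\right) \frac{1}{6} + 1}\right)^{2} = \left(\frac{3 - 50}{- \frac{2}{3} + 1}\right)^{2} = \left(- 47 \frac{1}{\frac{1}{3}}\right)^{2} = \left(\left(-47\right) 3\right)^{2} = \left(-141\right)^{2} = 19881$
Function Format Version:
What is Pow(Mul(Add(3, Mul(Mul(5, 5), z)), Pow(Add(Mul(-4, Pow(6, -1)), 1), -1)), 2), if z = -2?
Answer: 19881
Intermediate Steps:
Pow(Mul(Add(3, Mul(Mul(5, 5), z)), Pow(Add(Mul(-4, Pow(6, -1)), 1), -1)), 2) = Pow(Mul(Add(3, Mul(Mul(5, 5), -2)), Pow(Add(Mul(-4, Pow(6, -1)), 1), -1)), 2) = Pow(Mul(Add(3, Mul(25, -2)), Pow(Add(Mul(-4, Rational(1, 6)), 1), -1)), 2) = Pow(Mul(Add(3, -50), Pow(Add(Rational(-2, 3), 1), -1)), 2) = Pow(Mul(-47, Pow(Rational(1, 3), -1)), 2) = Pow(Mul(-47, 3), 2) = Pow(-141, 2) = 19881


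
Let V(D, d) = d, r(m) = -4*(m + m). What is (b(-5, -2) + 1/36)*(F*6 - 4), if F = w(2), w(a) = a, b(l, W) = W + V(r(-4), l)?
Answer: -502/9 ≈ -55.778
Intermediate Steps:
r(m) = -8*m
b(l, W) = W + l
F = 2
(b(-5, -2) + 1/36)*(F*6 - 4) = ((-2 - 5) + 1/36)*(2*6 - 4) = (-7 + 1/36)*(12 - 4) = -251/36*8 = -502/9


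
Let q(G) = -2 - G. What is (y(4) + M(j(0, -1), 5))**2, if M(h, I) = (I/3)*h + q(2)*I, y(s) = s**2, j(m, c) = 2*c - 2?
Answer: 1024/9 ≈ 113.78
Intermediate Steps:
j(m, c) = -2 + 2*c
M(h, I) = -4*I + I*h/3 (M(h, I) = (I/3)*h + (-2 - 1*2)*I = (I*(1/3))*h + (-2 - 2)*I = (I/3)*h - 4*I = I*h/3 - 4*I = -4*I + I*h/3)
(y(4) + M(j(0, -1), 5))**2 = (4**2 + (1/3)*5*(-12 + (-2 + 2*(-1))))**2 = (16 + (1/3)*5*(-12 + (-2 - 2)))**2 = (16 + (1/3)*5*(-12 - 4))**2 = (16 + (1/3)*5*(-16))**2 = (16 - 80/3)**2 = (-32/3)**2 = 1024/9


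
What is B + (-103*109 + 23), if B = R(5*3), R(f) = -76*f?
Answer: -12344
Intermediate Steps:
B = -1140 (B = -380*3 = -76*15 = -1140)
B + (-103*109 + 23) = -1140 + (-103*109 + 23) = -1140 + (-11227 + 23) = -1140 - 11204 = -12344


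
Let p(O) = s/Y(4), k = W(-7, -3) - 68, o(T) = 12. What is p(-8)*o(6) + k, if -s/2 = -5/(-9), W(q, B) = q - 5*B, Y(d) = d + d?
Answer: -185/3 ≈ -61.667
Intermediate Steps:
Y(d) = 2*d
W(q, B) = q - 5*B
s = -10/9 (s = -(-10)/(-9) = -(-10)*(-1)/9 = -2*5/9 = -10/9 ≈ -1.1111)
k = -60 (k = (-7 - 5*(-3)) - 68 = (-7 + 15) - 68 = 8 - 68 = -60)
p(O) = -5/36 (p(O) = -10/(9*(2*4)) = -10/9/8 = -10/9*1/8 = -5/36)
p(-8)*o(6) + k = -5/36*12 - 60 = -5/3 - 60 = -185/3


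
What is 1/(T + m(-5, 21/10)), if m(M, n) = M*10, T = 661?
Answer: 1/611 ≈ 0.0016367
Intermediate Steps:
m(M, n) = 10*M
1/(T + m(-5, 21/10)) = 1/(661 + 10*(-5)) = 1/(661 - 50) = 1/611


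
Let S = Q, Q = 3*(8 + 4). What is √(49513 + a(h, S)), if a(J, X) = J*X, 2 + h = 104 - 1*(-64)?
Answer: √55489 ≈ 235.56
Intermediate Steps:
h = 166 (h = -2 + (104 - 1*(-64)) = -2 + (104 + 64) = -2 + 168 = 166)
Q = 36 (Q = 3*12 = 36)
S = 36
√(49513 + a(h, S)) = √(49513 + 166*36) = √(49513 + 5976) = √55489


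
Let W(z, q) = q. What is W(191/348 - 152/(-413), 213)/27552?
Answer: 71/9184 ≈ 0.0077308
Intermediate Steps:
W(191/348 - 152/(-413), 213)/27552 = 213/27552 = 213*(1/27552) = 71/9184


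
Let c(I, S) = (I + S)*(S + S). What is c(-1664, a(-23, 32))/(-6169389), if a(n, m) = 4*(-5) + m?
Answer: 13216/2056463 ≈ 0.0064266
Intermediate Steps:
a(n, m) = -20 + m
c(I, S) = 2*S*(I + S) (c(I, S) = (I + S)*(2*S) = 2*S*(I + S))
c(-1664, a(-23, 32))/(-6169389) = (2*(-20 + 32)*(-1664 + (-20 + 32)))/(-6169389) = (2*12*(-1664 + 12))*(-1/6169389) = (2*12*(-1652))*(-1/6169389) = -39648*(-1/6169389) = 13216/2056463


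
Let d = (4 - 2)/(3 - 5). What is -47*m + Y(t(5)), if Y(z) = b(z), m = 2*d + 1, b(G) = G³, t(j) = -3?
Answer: 20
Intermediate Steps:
d = -1 (d = 2/(-2) = 2*(-½) = -1)
m = -1 (m = 2*(-1) + 1 = -2 + 1 = -1)
Y(z) = z³
-47*m + Y(t(5)) = -47*(-1) + (-3)³ = 47 - 27 = 20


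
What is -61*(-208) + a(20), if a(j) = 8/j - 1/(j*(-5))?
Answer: 1268841/100 ≈ 12688.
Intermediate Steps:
a(j) = 41/(5*j) (a(j) = 8/j - 1/((-5*j)) = 8/j - (-1)/(5*j) = 8/j + 1/(5*j) = 41/(5*j))
-61*(-208) + a(20) = -61*(-208) + (41/5)/20 = 12688 + (41/5)*(1/20) = 12688 + 41/100 = 1268841/100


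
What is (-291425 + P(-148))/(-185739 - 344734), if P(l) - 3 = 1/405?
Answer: 118025909/214841565 ≈ 0.54936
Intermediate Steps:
P(l) = 1216/405 (P(l) = 3 + 1/405 = 1216/405)
(-291425 + P(-148))/(-185739 - 344734) = (-291425 + 1216/405)/(-185739 - 344734) = -118025909/405/(-530473) = -118025909/405*(-1/530473) = 118025909/214841565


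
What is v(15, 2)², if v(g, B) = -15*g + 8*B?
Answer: 43681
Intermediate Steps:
v(15, 2)² = (-15*15 + 8*2)² = (-225 + 16)² = (-209)² = 43681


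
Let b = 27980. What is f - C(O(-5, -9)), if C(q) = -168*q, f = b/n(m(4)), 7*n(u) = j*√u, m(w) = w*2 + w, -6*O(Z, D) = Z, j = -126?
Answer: 140 - 6995*√3/27 ≈ -308.73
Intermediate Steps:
O(Z, D) = -Z/6
m(w) = 3*w (m(w) = 2*w + w = 3*w)
n(u) = -18*√u (n(u) = (-126*√u)/7 = -18*√u)
f = -6995*√3/27 (f = 27980/((-18*2*√3)) = 27980/((-36*√3)) = 27980*(-√3/108) = -6995*√3/27 ≈ -448.73)
f - C(O(-5, -9)) = -6995*√3/27 - (-168)*(-⅙*(-5)) = -6995*√3/27 - (-168)*5/6 = -6995*√3/27 - 1*(-140) = -6995*√3/27 + 140 = 140 - 6995*√3/27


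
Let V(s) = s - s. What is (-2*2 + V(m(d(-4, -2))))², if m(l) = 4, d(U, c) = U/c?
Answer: 16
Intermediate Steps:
V(s) = 0
(-2*2 + V(m(d(-4, -2))))² = (-2*2 + 0)² = (-4 + 0)² = (-4)² = 16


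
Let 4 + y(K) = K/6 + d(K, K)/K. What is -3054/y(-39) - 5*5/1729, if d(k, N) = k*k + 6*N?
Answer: 3519519/50141 ≈ 70.192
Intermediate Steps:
d(k, N) = k² + 6*N
y(K) = -4 + K/6 + (K² + 6*K)/K (y(K) = -4 + (K/6 + (K² + 6*K)/K) = -4 + K/6 + (K² + 6*K)/K)
-3054/y(-39) - 5*5/1729 = -3054/(2 + (7/6)*(-39)) - 5*5/1729 = -3054/(2 - 91/2) - 25*1/1729 = -3054/(-87/2) - 25/1729 = -3054*(-2/87) - 25/1729 = 2036/29 - 25/1729 = 3519519/50141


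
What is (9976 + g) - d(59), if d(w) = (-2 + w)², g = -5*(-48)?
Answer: 6967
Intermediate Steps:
g = 240
(9976 + g) - d(59) = (9976 + 240) - (-2 + 59)² = 10216 - 1*57² = 10216 - 1*3249 = 10216 - 3249 = 6967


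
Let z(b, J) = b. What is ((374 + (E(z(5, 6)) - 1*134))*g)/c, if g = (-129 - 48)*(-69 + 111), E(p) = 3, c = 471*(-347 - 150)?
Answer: 86022/11147 ≈ 7.7171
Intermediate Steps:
c = -234087 (c = 471*(-497) = -234087)
g = -7434 (g = -177*42 = -7434)
((374 + (E(z(5, 6)) - 1*134))*g)/c = ((374 + (3 - 1*134))*(-7434))/(-234087) = ((374 + (3 - 134))*(-7434))*(-1/234087) = ((374 - 131)*(-7434))*(-1/234087) = (243*(-7434))*(-1/234087) = -1806462*(-1/234087) = 86022/11147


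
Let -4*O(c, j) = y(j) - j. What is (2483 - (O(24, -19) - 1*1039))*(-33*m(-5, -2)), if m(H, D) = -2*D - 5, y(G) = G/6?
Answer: 930853/8 ≈ 1.1636e+5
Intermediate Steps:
y(G) = G/6 (y(G) = G*(⅙) = G/6)
m(H, D) = -5 - 2*D
O(c, j) = 5*j/24 (O(c, j) = -(j/6 - j)/4 = -(-5)*j/24 = 5*j/24)
(2483 - (O(24, -19) - 1*1039))*(-33*m(-5, -2)) = (2483 - ((5/24)*(-19) - 1*1039))*(-33*(-5 - 2*(-2))) = (2483 - (-95/24 - 1039))*(-33*(-5 + 4)) = (2483 - 1*(-25031/24))*(-33*(-1)) = (2483 + 25031/24)*33 = (84623/24)*33 = 930853/8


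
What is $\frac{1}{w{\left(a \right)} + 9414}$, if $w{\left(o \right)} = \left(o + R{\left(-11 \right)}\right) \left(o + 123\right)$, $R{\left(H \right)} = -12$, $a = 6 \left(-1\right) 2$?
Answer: $\frac{1}{6750} \approx 0.00014815$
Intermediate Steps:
$a = -12$ ($a = \left(-6\right) 2 = -12$)
$w{\left(o \right)} = \left(-12 + o\right) \left(123 + o\right)$ ($w{\left(o \right)} = \left(o - 12\right) \left(o + 123\right) = \left(-12 + o\right) \left(123 + o\right)$)
$\frac{1}{w{\left(a \right)} + 9414} = \frac{1}{\left(-1476 + \left(-12\right)^{2} + 111 \left(-12\right)\right) + 9414} = \frac{1}{\left(-1476 + 144 - 1332\right) + 9414} = \frac{1}{-2664 + 9414} = \frac{1}{6750}$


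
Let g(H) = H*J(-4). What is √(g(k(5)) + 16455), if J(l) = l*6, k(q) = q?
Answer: 33*√15 ≈ 127.81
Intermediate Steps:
J(l) = 6*l
g(H) = -24*H (g(H) = H*(6*(-4)) = H*(-24) = -24*H)
√(g(k(5)) + 16455) = √(-24*5 + 16455) = √(-120 + 16455) = √16335 = 33*√15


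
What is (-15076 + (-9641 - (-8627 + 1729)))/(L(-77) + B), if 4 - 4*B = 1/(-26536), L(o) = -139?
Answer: 1891379936/14647871 ≈ 129.12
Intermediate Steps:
B = 106145/106144 (B = 1 - 1/4/(-26536) = 1 - 1/4*(-1/26536) = 1 + 1/106144 = 106145/106144 ≈ 1.0000)
(-15076 + (-9641 - (-8627 + 1729)))/(L(-77) + B) = (-15076 + (-9641 - (-8627 + 1729)))/(-139 + 106145/106144) = (-15076 + (-9641 - 1*(-6898)))/(-14647871/106144) = (-15076 + (-9641 + 6898))*(-106144/14647871) = (-15076 - 2743)*(-106144/14647871) = -17819*(-106144/14647871) = 1891379936/14647871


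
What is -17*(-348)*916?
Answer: 5419056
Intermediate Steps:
-17*(-348)*916 = 5916*916 = 5419056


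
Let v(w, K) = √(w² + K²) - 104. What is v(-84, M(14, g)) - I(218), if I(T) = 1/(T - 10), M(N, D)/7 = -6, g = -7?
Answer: -21633/208 + 42*√5 ≈ -10.090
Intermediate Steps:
M(N, D) = -42 (M(N, D) = 7*(-6) = -42)
I(T) = 1/(-10 + T)
v(w, K) = -104 + √(K² + w²) (v(w, K) = √(K² + w²) - 104 = -104 + √(K² + w²))
v(-84, M(14, g)) - I(218) = (-104 + √((-42)² + (-84)²)) - 1/(-10 + 218) = (-104 + √(1764 + 7056)) - 1/208 = (-104 + √8820) - 1*1/208 = (-104 + 42*√5) - 1/208 = -21633/208 + 42*√5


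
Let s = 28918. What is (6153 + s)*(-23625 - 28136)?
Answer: -1815310031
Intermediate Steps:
(6153 + s)*(-23625 - 28136) = (6153 + 28918)*(-23625 - 28136) = 35071*(-51761) = -1815310031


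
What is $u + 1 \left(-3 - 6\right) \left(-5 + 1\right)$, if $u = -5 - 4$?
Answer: $27$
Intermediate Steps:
$u = -9$ ($u = -5 - 4 = -9$)
$u + 1 \left(-3 - 6\right) \left(-5 + 1\right) = -9 + 1 \left(-3 - 6\right) \left(-5 + 1\right) = -9 + 1 \left(\left(-9\right) \left(-4\right)\right) = -9 + 1 \cdot 36 = -9 + 36 = 27$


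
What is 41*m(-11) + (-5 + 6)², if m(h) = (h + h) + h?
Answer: -1352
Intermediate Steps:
m(h) = 3*h (m(h) = 2*h + h = 3*h)
41*m(-11) + (-5 + 6)² = 41*(3*(-11)) + (-5 + 6)² = 41*(-33) + 1² = -1353 + 1 = -1352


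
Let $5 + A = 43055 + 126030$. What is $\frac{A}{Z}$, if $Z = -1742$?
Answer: $- \frac{84540}{871} \approx -97.061$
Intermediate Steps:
$A = 169080$ ($A = -5 + \left(43055 + 126030\right) = -5 + 169085 = 169080$)
$\frac{A}{Z} = \frac{169080}{-1742} = 169080 \left(- \frac{1}{1742}\right) = - \frac{84540}{871}$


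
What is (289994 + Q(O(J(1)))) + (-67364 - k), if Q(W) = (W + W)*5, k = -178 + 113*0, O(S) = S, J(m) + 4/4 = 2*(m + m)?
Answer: 222838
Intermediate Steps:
J(m) = -1 + 4*m (J(m) = -1 + 2*(m + m) = -1 + 2*(2*m) = -1 + 4*m)
k = -178 (k = -178 + 0 = -178)
Q(W) = 10*W (Q(W) = (2*W)*5 = 10*W)
(289994 + Q(O(J(1)))) + (-67364 - k) = (289994 + 10*(-1 + 4*1)) + (-67364 - 1*(-178)) = (289994 + 10*(-1 + 4)) + (-67364 + 178) = (289994 + 10*3) - 67186 = (289994 + 30) - 67186 = 290024 - 67186 = 222838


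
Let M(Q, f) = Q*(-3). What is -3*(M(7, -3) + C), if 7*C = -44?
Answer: 573/7 ≈ 81.857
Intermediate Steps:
M(Q, f) = -3*Q
C = -44/7 (C = (⅐)*(-44) = -44/7 ≈ -6.2857)
-3*(M(7, -3) + C) = -3*(-3*7 - 44/7) = -3*(-21 - 44/7) = -3*(-191/7) = 573/7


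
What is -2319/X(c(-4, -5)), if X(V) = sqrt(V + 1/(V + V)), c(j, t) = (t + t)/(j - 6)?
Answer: -773*sqrt(6) ≈ -1893.5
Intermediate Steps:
c(j, t) = 2*t/(-6 + j) (c(j, t) = (2*t)/(-6 + j) = 2*t/(-6 + j))
X(V) = sqrt(V + 1/(2*V))
-2319/X(c(-4, -5)) = -2319*2/sqrt(2/((2*(-5)/(-6 - 4))) + 4*(2*(-5)/(-6 - 4))) = -2319*2/sqrt(2/((2*(-5)/(-10))) + 4*(2*(-5)/(-10))) = -2319*2/sqrt(2/((2*(-5)*(-1/10))) + 4*(2*(-5)*(-1/10))) = -2319*2/sqrt(2/1 + 4*1) = -2319*2/sqrt(2*1 + 4) = -2319*2/sqrt(2 + 4) = -2319*sqrt(6)/3 = -773*sqrt(6)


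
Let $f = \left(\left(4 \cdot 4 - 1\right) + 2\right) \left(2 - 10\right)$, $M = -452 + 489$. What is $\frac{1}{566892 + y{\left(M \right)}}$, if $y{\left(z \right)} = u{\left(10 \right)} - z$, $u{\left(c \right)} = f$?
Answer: $\frac{1}{566719} \approx 1.7645 \cdot 10^{-6}$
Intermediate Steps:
$M = 37$
$f = -136$ ($f = \left(\left(16 - 1\right) + 2\right) \left(-8\right) = \left(15 + 2\right) \left(-8\right) = 17 \left(-8\right) = -136$)
$u{\left(c \right)} = -136$
$y{\left(z \right)} = -136 - z$
$\frac{1}{566892 + y{\left(M \right)}} = \frac{1}{566892 - 173} = \frac{1}{566719}$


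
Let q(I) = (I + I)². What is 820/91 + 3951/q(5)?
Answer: 441541/9100 ≈ 48.521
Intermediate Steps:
q(I) = 4*I² (q(I) = (2*I)² = 4*I²)
820/91 + 3951/q(5) = 820/91 + 3951/((4*5²)) = 820*(1/91) + 3951/((4*25)) = 820/91 + 3951/100 = 441541/9100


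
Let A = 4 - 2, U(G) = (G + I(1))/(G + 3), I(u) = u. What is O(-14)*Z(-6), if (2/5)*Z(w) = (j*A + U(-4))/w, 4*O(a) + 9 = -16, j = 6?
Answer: 625/16 ≈ 39.063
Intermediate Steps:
U(G) = (1 + G)/(3 + G) (U(G) = (G + 1)/(G + 3) = (1 + G)/(3 + G))
A = 2
O(a) = -25/4 (O(a) = -9/4 + (¼)*(-16) = -9/4 - 4 = -25/4)
Z(w) = 75/(2*w) (Z(w) = 5*((6*2 + (1 - 4)/(3 - 4))/w)/2 = 5*((12 - 3/(-1))/w)/2 = 5*((12 - 1*(-3))/w)/2 = 5*((12 + 3)/w)/2 = 5*(15/w)/2 = 75/(2*w))
O(-14)*Z(-6) = -1875/(8*(-6)) = -1875*(-1)/(8*6) = -25/4*(-25/4) = 625/16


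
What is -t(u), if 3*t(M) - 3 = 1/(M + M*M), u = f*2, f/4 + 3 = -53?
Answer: -600769/600768 ≈ -1.0000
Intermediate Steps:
f = -224 (f = -12 + 4*(-53) = -12 - 212 = -224)
u = -448 (u = -224*2 = -448)
t(M) = 1 + 1/(3*(M + M²)) (t(M) = 1 + 1/(3*(M + M*M)) = 1 + 1/(3*(M + M²)))
-t(u) = -(⅓ - 448 + (-448)²)/((-448)*(1 - 448)) = -(-1)*(⅓ - 448 + 200704)/(448*(-447)) = -(-1)*(-1)*600769/(448*447*3) = -1*600769/600768 = -600769/600768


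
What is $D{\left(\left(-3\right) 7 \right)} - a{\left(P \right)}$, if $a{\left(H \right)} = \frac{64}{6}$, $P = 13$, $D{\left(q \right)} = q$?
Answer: $- \frac{95}{3} \approx -31.667$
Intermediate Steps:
$a{\left(H \right)} = \frac{32}{3}$ ($a{\left(H \right)} = 64 \cdot \frac{1}{6} = \frac{32}{3}$)
$D{\left(\left(-3\right) 7 \right)} - a{\left(P \right)} = \left(-3\right) 7 - \frac{32}{3} = -21 - \frac{32}{3} = - \frac{95}{3}$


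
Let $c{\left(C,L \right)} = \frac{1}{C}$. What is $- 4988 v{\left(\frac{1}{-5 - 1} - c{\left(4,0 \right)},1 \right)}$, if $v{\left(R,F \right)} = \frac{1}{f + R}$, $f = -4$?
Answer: $\frac{59856}{53} \approx 1129.4$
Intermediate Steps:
$v{\left(R,F \right)} = \frac{1}{-4 + R}$
$- 4988 v{\left(\frac{1}{-5 - 1} - c{\left(4,0 \right)},1 \right)} = - \frac{4988}{-4 + \left(\frac{1}{-5 - 1} - \frac{1}{4}\right)} = - \frac{4988}{-4 + \left(\frac{1}{-6} - \frac{1}{4}\right)} = - \frac{4988}{-4 - \frac{5}{12}} = - \frac{4988}{- \frac{53}{12}} = \left(-4988\right) \left(- \frac{12}{53}\right) = \frac{59856}{53}$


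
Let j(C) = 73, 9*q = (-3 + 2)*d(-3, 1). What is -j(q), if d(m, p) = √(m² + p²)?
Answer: -73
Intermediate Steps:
q = -√10/9 (q = ((-3 + 2)*√((-3)² + 1²))/9 = (-√(9 + 1))/9 = (-√10)/9 = -√10/9 ≈ -0.35136)
-j(q) = -1*73 = -73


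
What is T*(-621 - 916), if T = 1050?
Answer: -1613850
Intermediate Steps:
T*(-621 - 916) = 1050*(-621 - 916) = 1050*(-1537) = -1613850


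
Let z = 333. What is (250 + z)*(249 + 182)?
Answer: 251273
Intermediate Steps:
(250 + z)*(249 + 182) = (250 + 333)*(249 + 182) = 583*431 = 251273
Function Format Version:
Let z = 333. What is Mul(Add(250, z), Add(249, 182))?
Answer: 251273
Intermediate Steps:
Mul(Add(250, z), Add(249, 182)) = Mul(Add(250, 333), Add(249, 182)) = Mul(583, 431) = 251273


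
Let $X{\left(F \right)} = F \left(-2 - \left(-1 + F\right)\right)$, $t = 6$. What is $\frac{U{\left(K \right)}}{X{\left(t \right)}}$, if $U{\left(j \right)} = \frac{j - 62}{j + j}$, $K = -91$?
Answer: $- \frac{51}{2548} \approx -0.020016$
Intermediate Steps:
$U{\left(j \right)} = \frac{-62 + j}{2 j}$
$X{\left(F \right)} = F \left(-1 - F\right)$
$\frac{U{\left(K \right)}}{X{\left(t \right)}} = \frac{\frac{1}{2} \frac{1}{-91} \left(-62 - 91\right)}{\left(-1\right) 6 \left(1 + 6\right)} = \frac{\frac{1}{2} \left(- \frac{1}{91}\right) \left(-153\right)}{\left(-1\right) 6 \cdot 7} = \frac{153}{182 \left(-42\right)} = \frac{153}{182} \left(- \frac{1}{42}\right) = - \frac{51}{2548}$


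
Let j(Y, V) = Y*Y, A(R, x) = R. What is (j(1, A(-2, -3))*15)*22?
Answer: 330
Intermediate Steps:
j(Y, V) = Y²
(j(1, A(-2, -3))*15)*22 = (1²*15)*22 = (1*15)*22 = 15*22 = 330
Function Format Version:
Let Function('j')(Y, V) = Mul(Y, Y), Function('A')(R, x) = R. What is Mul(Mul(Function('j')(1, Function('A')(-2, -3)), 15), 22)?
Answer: 330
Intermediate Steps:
Function('j')(Y, V) = Pow(Y, 2)
Mul(Mul(Function('j')(1, Function('A')(-2, -3)), 15), 22) = Mul(Mul(Pow(1, 2), 15), 22) = Mul(Mul(1, 15), 22) = Mul(15, 22) = 330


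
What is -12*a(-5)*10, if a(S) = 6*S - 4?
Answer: 4080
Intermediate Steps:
a(S) = -4 + 6*S
-12*a(-5)*10 = -12*(-4 + 6*(-5))*10 = -12*(-4 - 30)*10 = -12*(-34)*10 = 408*10 = 4080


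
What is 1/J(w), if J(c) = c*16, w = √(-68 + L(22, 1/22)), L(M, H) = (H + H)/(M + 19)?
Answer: -I*√13830817/490672 ≈ -0.0075794*I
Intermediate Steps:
L(M, H) = 2*H/(19 + M) (L(M, H) = (2*H)/(19 + M) = 2*H/(19 + M))
w = I*√13830817/451 (w = √(-68 + 2/(22*(19 + 22))) = √(-68 + 2*(1/22)/41) = √(-68 + 2*(1/22)*(1/41)) = √(-68 + 1/451) = √(-30667/451) = I*√13830817/451 ≈ 8.2461*I)
J(c) = 16*c
1/J(w) = 1/(16*(I*√13830817/451)) = 1/(16*I*√13830817/451) = -I*√13830817/490672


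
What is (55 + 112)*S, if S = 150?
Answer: 25050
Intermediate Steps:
(55 + 112)*S = (55 + 112)*150 = 167*150 = 25050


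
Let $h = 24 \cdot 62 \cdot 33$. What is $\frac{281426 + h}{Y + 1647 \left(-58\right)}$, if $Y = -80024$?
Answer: $- \frac{33053}{17555} \approx -1.8828$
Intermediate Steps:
$h = 49104$ ($h = 1488 \cdot 33 = 49104$)
$\frac{281426 + h}{Y + 1647 \left(-58\right)} = \frac{281426 + 49104}{-80024 + 1647 \left(-58\right)} = \frac{330530}{-80024 - 95526} = \frac{330530}{-175550} = 330530 \left(- \frac{1}{175550}\right) = - \frac{33053}{17555}$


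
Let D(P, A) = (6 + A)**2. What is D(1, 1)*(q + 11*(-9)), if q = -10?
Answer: -5341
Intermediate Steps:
D(1, 1)*(q + 11*(-9)) = (6 + 1)**2*(-10 + 11*(-9)) = 7**2*(-10 - 99) = 49*(-109) = -5341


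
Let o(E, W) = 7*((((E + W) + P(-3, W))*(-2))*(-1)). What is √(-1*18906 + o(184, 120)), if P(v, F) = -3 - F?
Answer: 2*I*√4093 ≈ 127.95*I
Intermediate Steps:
o(E, W) = -42 + 14*E (o(E, W) = 7*((((E + W) + (-3 - W))*(-2))*(-1)) = 7*(((-3 + E)*(-2))*(-1)) = 7*((6 - 2*E)*(-1)) = 7*(-6 + 2*E) = -42 + 14*E)
√(-1*18906 + o(184, 120)) = √(-1*18906 + (-42 + 14*184)) = √(-18906 + (-42 + 2576)) = √(-18906 + 2534) = √(-16372) = 2*I*√4093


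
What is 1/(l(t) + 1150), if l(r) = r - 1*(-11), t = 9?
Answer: 1/1170 ≈ 0.00085470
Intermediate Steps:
l(r) = 11 + r (l(r) = r + 11 = 11 + r)
1/(l(t) + 1150) = 1/((11 + 9) + 1150) = 1/(20 + 1150) = 1/1170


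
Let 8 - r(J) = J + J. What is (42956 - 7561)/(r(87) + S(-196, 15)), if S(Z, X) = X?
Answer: -35395/151 ≈ -234.40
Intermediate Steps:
r(J) = 8 - 2*J (r(J) = 8 - (J + J) = 8 - 2*J)
(42956 - 7561)/(r(87) + S(-196, 15)) = (42956 - 7561)/((8 - 2*87) + 15) = 35395/((8 - 174) + 15) = 35395/(-166 + 15) = 35395/(-151) = 35395*(-1/151) = -35395/151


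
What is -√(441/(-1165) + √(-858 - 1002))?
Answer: -√(-513765 + 2714450*I*√465)/1165 ≈ -4.6234 - 4.6641*I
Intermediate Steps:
-√(441/(-1165) + √(-858 - 1002)) = -√(441*(-1/1165) + √(-1860)) = -√(-441/1165 + 2*I*√465)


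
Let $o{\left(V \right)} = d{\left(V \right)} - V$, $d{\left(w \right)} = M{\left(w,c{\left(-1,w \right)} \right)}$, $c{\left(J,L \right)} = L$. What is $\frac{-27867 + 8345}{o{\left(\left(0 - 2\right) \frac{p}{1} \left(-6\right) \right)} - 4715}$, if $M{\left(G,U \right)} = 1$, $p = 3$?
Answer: $\frac{9761}{2375} \approx 4.1099$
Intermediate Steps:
$d{\left(w \right)} = 1$
$o{\left(V \right)} = 1 - V$
$\frac{-27867 + 8345}{o{\left(\left(0 - 2\right) \frac{p}{1} \left(-6\right) \right)} - 4715} = \frac{-27867 + 8345}{\left(1 - \left(0 - 2\right) \frac{3}{1} \left(-6\right)\right) - 4715} = - \frac{19522}{\left(1 - - 2 \cdot 3 \cdot 1 \left(-6\right)\right) - 4715} = - \frac{19522}{\left(1 - \left(-2\right) 3 \left(-6\right)\right) - 4715} = - \frac{19522}{\left(1 - \left(-6\right) \left(-6\right)\right) - 4715} = - \frac{19522}{\left(1 - 36\right) - 4715} = - \frac{19522}{-35 - 4715} = - \frac{19522}{-4750} = \left(-19522\right) \left(- \frac{1}{4750}\right) = \frac{9761}{2375}$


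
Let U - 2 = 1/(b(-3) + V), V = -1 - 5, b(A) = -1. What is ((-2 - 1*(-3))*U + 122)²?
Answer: 751689/49 ≈ 15341.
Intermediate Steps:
V = -6
U = 13/7 (U = 2 + 1/(-1 - 6) = 2 + 1/(-7) = 2 - ⅐ = 13/7 ≈ 1.8571)
((-2 - 1*(-3))*U + 122)² = ((-2 - 1*(-3))*(13/7) + 122)² = ((-2 + 3)*(13/7) + 122)² = (1*(13/7) + 122)² = (13/7 + 122)² = (867/7)² = 751689/49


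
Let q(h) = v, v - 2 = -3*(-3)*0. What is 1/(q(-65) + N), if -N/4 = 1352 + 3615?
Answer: -1/19866 ≈ -5.0337e-5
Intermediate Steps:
v = 2 (v = 2 - 3*(-3)*0 = 2 + 9*0 = 2 + 0 = 2)
q(h) = 2
N = -19868 (N = -4*(1352 + 3615) = -4*4967 = -19868)
1/(q(-65) + N) = 1/(2 - 19868) = 1/(-19866) = -1/19866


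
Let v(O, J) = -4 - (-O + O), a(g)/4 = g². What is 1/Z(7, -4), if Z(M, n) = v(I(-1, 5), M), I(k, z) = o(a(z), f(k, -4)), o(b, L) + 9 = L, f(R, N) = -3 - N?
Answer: -¼ ≈ -0.25000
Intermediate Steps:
a(g) = 4*g²
o(b, L) = -9 + L
I(k, z) = -8 (I(k, z) = -9 + (-3 - 1*(-4)) = -9 + (-3 + 4) = -9 + 1 = -8)
v(O, J) = -4 (v(O, J) = -4 - 1*0 = -4 + 0 = -4)
Z(M, n) = -4
1/Z(7, -4) = 1/(-4) = -¼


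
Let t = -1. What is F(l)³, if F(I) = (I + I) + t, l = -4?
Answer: -729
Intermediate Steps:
F(I) = -1 + 2*I (F(I) = (I + I) - 1 = 2*I - 1 = -1 + 2*I)
F(l)³ = (-1 + 2*(-4))³ = (-1 - 8)³ = (-9)³ = -729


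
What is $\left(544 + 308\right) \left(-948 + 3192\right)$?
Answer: $1911888$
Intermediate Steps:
$\left(544 + 308\right) \left(-948 + 3192\right) = 852 \cdot 2244 = 1911888$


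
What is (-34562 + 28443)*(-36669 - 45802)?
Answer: 504640049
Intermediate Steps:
(-34562 + 28443)*(-36669 - 45802) = -6119*(-82471) = 504640049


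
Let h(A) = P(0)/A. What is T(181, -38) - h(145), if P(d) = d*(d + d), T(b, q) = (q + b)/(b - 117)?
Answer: 143/64 ≈ 2.2344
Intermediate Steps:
T(b, q) = (b + q)/(-117 + b)
P(d) = 2*d**2 (P(d) = d*(2*d) = 2*d**2)
h(A) = 0 (h(A) = (2*0**2)/A = (2*0)/A = 0/A = 0)
T(181, -38) - h(145) = (181 - 38)/(-117 + 181) - 1*0 = 143/64 + 0 = 143/64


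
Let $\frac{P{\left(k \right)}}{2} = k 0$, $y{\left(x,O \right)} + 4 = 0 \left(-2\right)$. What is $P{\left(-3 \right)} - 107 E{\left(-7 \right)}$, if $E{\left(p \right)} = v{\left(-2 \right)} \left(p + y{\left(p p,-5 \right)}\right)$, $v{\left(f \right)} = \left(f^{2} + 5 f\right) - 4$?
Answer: $-11770$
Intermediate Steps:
$v{\left(f \right)} = -4 + f^{2} + 5 f$
$y{\left(x,O \right)} = -4$ ($y{\left(x,O \right)} = -4 + 0 \left(-2\right) = -4 + 0 = -4$)
$P{\left(k \right)} = 0$ ($P{\left(k \right)} = 2 k 0 = 2 \cdot 0 = 0$)
$E{\left(p \right)} = 40 - 10 p$ ($E{\left(p \right)} = \left(-4 + \left(-2\right)^{2} + 5 \left(-2\right)\right) \left(p - 4\right) = \left(-4 + 4 - 10\right) \left(-4 + p\right) = - 10 \left(-4 + p\right) = 40 - 10 p$)
$P{\left(-3 \right)} - 107 E{\left(-7 \right)} = 0 - 107 \left(40 - -70\right) = 0 - 107 \left(40 + 70\right) = 0 - 11770 = -11770$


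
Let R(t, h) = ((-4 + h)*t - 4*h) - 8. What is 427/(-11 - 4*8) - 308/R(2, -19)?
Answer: -1029/43 ≈ -23.930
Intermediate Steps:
R(t, h) = -8 - 4*h + t*(-4 + h) (R(t, h) = (t*(-4 + h) - 4*h) - 8 = (-4*h + t*(-4 + h)) - 8 = -8 - 4*h + t*(-4 + h))
427/(-11 - 4*8) - 308/R(2, -19) = 427/(-11 - 4*8) - 308/(-8 - 4*(-19) - 4*2 - 19*2) = 427/(-11 - 32) - 308/(-8 + 76 - 8 - 38) = 427/(-43) - 308/22 = 427*(-1/43) - 308*1/22 = -427/43 - 14 = -1029/43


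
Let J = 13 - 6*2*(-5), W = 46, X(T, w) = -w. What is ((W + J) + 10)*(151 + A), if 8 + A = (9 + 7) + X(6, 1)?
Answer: 20382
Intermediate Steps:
J = 73 (J = 13 - 12*(-5) = 13 - 1*(-60) = 13 + 60 = 73)
A = 7 (A = -8 + ((9 + 7) - 1*1) = -8 + (16 - 1) = -8 + 15 = 7)
((W + J) + 10)*(151 + A) = ((46 + 73) + 10)*(151 + 7) = (119 + 10)*158 = 129*158 = 20382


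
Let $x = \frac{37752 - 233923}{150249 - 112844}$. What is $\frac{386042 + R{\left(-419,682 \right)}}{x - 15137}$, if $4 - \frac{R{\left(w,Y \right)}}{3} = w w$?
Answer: $\frac{5260227745}{566395656} \approx 9.2872$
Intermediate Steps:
$R{\left(w,Y \right)} = 12 - 3 w^{2}$ ($R{\left(w,Y \right)} = 12 - 3 w w = 12 - 3 w^{2}$)
$x = - \frac{196171}{37405} \approx -5.2445$
$\frac{386042 + R{\left(-419,682 \right)}}{x - 15137} = \frac{386042 + \left(12 - 3 \left(-419\right)^{2}\right)}{- \frac{196171}{37405} - 15137} = \frac{386042 + \left(12 - 526683\right)}{- \frac{566395656}{37405}} = \left(386042 + \left(12 - 526683\right)\right) \left(- \frac{37405}{566395656}\right) = \left(386042 - 526671\right) \left(- \frac{37405}{566395656}\right) = \left(-140629\right) \left(- \frac{37405}{566395656}\right) = \frac{5260227745}{566395656}$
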